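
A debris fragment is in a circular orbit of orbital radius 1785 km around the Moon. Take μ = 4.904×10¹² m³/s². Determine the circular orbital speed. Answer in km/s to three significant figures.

r = 1785 km = 1.785×10⁶ m.
For a circular orbit v = √(μ/r) = √(4.904×10¹² / 1.785×10⁶) = √(2.747×10⁶) = 1658 m/s.
That is 1.658 km/s.

v ≈ 1.66 km/s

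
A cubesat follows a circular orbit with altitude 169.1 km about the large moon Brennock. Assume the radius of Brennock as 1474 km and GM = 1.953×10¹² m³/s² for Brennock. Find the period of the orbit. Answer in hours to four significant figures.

r = 1474 + 169.1 = 1643.1 km = 1.6431×10⁶ m.
Kepler's third law: T = 2π√(r³/μ) = 2π√((1.643×10⁶)³ / 1.953×10¹²).
r³/μ = 2.271×10⁶ s², so T = 2π × 1.507×10³ = 9.469×10³ s.
Converting: 9.469×10³ s ÷ 3600 = 2.630 hours.

T ≈ 2.630 hours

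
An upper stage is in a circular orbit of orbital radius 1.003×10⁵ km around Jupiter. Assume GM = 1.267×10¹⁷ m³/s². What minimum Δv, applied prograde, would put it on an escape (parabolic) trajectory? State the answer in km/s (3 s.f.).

Δv ≈ 14.7 km/s

r = 1.003×10⁵ km = 1.003×10⁸ m.
Circular speed v_c = √(μ/r) = 35540 m/s.
Escape speed v_esc = √(2μ/r) = √2 × v_c = 50260 m/s.
Δv = v_esc − v_c = 14720 m/s = 14.72 km/s.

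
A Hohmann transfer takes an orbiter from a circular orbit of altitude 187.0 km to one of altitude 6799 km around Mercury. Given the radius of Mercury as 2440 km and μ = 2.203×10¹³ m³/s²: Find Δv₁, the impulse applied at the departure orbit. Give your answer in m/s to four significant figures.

r₁ = 2440 + 187.0 = 2627.0 km = 2.6270×10⁶ m.
r₂ = 2440 + 6799 = 9239.0 km = 9.2390×10⁶ m.
Transfer ellipse a_t = (r₁ + r₂)/2 = 5.933×10⁶ m.
At r₁: circular v_c1 = √(μ/r₁) = 2896 m/s; transfer-periherm v_p = √[μ(2/r₁ − 1/a_t)] = 3614 m/s.
Δv₁ = v_p − v_c1 = 717.8 m/s.

Δv ≈ 717.8 m/s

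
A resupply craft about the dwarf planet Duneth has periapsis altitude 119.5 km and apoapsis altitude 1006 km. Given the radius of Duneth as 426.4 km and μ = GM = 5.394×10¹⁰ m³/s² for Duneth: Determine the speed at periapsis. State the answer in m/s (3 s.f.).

r_p = 426.4 + 119.5 = 545.90 km = 5.4590×10⁵ m.
r_a = 426.4 + 1006 = 1432.4 km = 1.4324×10⁶ m.
Semi-major axis a = (r_p + r_a)/2 = 989.15 km = 9.892×10⁵ m.
Vis-viva: v² = μ(2/r − 1/a) = 5.394×10¹⁰ × (3.664×10⁻⁶ − 1.011×10⁻⁶) = 1.431×10⁵ m²/s².
v = 378.3 m/s.

v ≈ 378 m/s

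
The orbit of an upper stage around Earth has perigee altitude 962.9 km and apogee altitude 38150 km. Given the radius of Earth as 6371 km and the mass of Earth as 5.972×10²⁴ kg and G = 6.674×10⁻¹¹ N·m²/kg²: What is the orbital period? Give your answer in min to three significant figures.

μ = GM = 6.674×10⁻¹¹ × 5.972×10²⁴ = 3.986×10¹⁴ m³/s².
r_p = 6371 + 962.9 = 7333.9 km = 7.3339×10⁶ m.
r_a = 6371 + 38150 = 44521 km = 4.4521×10⁷ m.
Semi-major axis a = (r_p + r_a)/2 = (7333.9 + 44521)/2 = 25927 km = 2.593×10⁷ m.
By Kepler's third law T = 2π√(a³/μ) = 2π × 6.613×10³ = 4.155×10⁴ s.
= 692.5 min.

T ≈ 692 min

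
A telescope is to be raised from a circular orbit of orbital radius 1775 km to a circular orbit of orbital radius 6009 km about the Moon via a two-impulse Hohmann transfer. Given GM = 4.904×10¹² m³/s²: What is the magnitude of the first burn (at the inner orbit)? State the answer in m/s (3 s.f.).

r₁ = 1775 km = 1.775×10⁶ m.
r₂ = 6009 km = 6.009×10⁶ m.
Transfer ellipse a_t = (r₁ + r₂)/2 = 3.892×10⁶ m.
At r₁: circular v_c1 = √(μ/r₁) = 1662 m/s; transfer-perilune v_p = √[μ(2/r₁ − 1/a_t)] = 2065 m/s.
Δv₁ = v_p − v_c1 = 403.2 m/s.

Δv ≈ 403 m/s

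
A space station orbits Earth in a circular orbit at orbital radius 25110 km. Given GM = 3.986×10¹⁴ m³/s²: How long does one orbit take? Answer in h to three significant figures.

T ≈ 11.0 h

r = 25110 km = 2.511×10⁷ m.
Kepler's third law: T = 2π√(r³/μ) = 2π√((2.511×10⁷)³ / 3.986×10¹⁴).
r³/μ = 3.972×10⁷ s², so T = 2π × 6.302×10³ = 3.960×10⁴ s.
Converting: 3.960×10⁴ s ÷ 3600 = 11.00 h.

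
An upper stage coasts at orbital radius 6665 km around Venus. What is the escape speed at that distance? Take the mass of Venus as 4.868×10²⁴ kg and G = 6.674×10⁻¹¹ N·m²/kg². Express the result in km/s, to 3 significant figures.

μ = GM = 6.674×10⁻¹¹ × 4.868×10²⁴ = 3.249×10¹⁴ m³/s².
r = 6665 km = 6.665×10⁶ m.
Escape speed v_esc = √(2μ/r) = √(2 × 3.249×10¹⁴ / 6.665×10⁶) = √(9.749×10⁷) = 9874 m/s.
= 9.874 km/s.

v_esc ≈ 9.87 km/s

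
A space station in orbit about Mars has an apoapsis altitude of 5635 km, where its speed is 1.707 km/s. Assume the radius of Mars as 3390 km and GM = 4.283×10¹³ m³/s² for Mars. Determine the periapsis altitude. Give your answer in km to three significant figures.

periapsis altitude ≈ 608 km

r_a = 3390 + 5635 = 9025.0 km = 9.025×10⁶ m.
Specific energy ε = v²/2 − μ/r = -3.289×10⁶ J/kg, so a = −μ/(2ε) = 6.512×10⁶ m.
The apsides satisfy r_p + r_a = 2a, so the periapsis radius is 2a − r_a = 3.998×10⁶ m = 3998.1 km.
Periapsis altitude = 3998.1 − 3390 = 608.06 km.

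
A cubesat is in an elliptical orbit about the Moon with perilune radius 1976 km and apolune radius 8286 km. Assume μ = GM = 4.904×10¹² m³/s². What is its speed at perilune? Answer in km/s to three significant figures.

Semi-major axis a = (r_p + r_a)/2 = 5131.0 km = 5.131×10⁶ m.
Vis-viva: v² = μ(2/r − 1/a) = 4.904×10¹² × (1.012×10⁻⁶ − 1.949×10⁻⁷) = 4.008×10⁶ m²/s².
v = 2002 m/s = 2.002 km/s.

v ≈ 2.00 km/s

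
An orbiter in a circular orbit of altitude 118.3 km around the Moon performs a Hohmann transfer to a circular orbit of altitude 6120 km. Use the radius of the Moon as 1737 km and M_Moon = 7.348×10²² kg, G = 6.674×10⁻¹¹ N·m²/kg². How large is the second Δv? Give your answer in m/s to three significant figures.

μ = GM = 6.674×10⁻¹¹ × 7.348×10²² = 4.904×10¹² m³/s².
r₁ = 1737 + 118.3 = 1855.3 km = 1.8553×10⁶ m.
r₂ = 1737 + 6120 = 7857.0 km = 7.8570×10⁶ m.
Transfer ellipse a_t = (r₁ + r₂)/2 = 4.856×10⁶ m.
At r₁: circular v_c1 = √(μ/r₁) = 1626 m/s; transfer-perilune v_p = √[μ(2/r₁ − 1/a_t)] = 2068 m/s.
At r₂: circular v_c2 = √(μ/r₂) = 790.0 m/s; transfer-apolune v_a = √[μ(2/r₂ − 1/a_t)] = 488.3 m/s.
Δv₂ = v_c2 − v_a = 301.7 m/s.

Δv ≈ 302 m/s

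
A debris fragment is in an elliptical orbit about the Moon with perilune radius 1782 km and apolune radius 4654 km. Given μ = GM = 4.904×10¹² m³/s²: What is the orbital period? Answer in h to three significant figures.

T ≈ 4.55 h

Semi-major axis a = (r_p + r_a)/2 = (1782.0 + 4654.0)/2 = 3218.0 km = 3.218×10⁶ m.
By Kepler's third law T = 2π√(a³/μ) = 2π × 2.607×10³ = 1.638×10⁴ s.
= 4.550 h.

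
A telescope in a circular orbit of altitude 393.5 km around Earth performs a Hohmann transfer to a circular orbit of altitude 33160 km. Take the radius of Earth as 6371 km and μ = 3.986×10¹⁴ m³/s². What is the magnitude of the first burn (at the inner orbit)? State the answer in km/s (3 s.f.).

Δv ≈ 2.36 km/s

r₁ = 6371 + 393.5 = 6764.5 km = 6.7645×10⁶ m.
r₂ = 6371 + 33160 = 39531 km = 3.9531×10⁷ m.
Transfer ellipse a_t = (r₁ + r₂)/2 = 2.315×10⁷ m.
At r₁: circular v_c1 = √(μ/r₁) = 7676 m/s; transfer-perigee v_p = √[μ(2/r₁ − 1/a_t)] = 10030 m/s.
Δv₁ = v_p − v_c1 = 2355 m/s.
= 2.355 km/s.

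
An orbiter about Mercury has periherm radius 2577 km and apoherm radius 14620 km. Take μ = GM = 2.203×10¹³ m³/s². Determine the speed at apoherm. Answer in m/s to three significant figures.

Semi-major axis a = (r_p + r_a)/2 = 8598.5 km = 8.598×10⁶ m.
Vis-viva: v² = μ(2/r − 1/a) = 2.203×10¹³ × (1.368×10⁻⁷ − 1.163×10⁻⁷) = 4.516×10⁵ m²/s².
v = 672.0 m/s.

v ≈ 672 m/s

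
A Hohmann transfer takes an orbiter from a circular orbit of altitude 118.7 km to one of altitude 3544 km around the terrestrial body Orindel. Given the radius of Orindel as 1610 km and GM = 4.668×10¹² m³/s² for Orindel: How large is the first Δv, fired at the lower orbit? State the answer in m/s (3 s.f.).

r₁ = 1610 + 118.7 = 1728.7 km = 1.7287×10⁶ m.
r₂ = 1610 + 3544 = 5154.0 km = 5.1540×10⁶ m.
Transfer ellipse a_t = (r₁ + r₂)/2 = 3.441×10⁶ m.
At r₁: circular v_c1 = √(μ/r₁) = 1643 m/s; transfer-periapsis v_p = √[μ(2/r₁ − 1/a_t)] = 2011 m/s.
Δv₁ = v_p − v_c1 = 367.7 m/s.

Δv ≈ 368 m/s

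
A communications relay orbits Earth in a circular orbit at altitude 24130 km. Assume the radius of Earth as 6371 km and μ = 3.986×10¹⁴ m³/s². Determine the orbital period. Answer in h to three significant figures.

T ≈ 14.7 h

r = 6371 + 24130 = 30501 km = 3.0501×10⁷ m.
Kepler's third law: T = 2π√(r³/μ) = 2π√((3.050×10⁷)³ / 3.986×10¹⁴).
r³/μ = 7.119×10⁷ s², so T = 2π × 8.437×10³ = 5.301×10⁴ s.
Converting: 5.301×10⁴ s ÷ 3600 = 14.73 h.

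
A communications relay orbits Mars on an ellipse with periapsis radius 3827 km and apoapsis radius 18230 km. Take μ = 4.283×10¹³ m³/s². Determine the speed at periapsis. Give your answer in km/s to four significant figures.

v ≈ 4.301 km/s

Semi-major axis a = (r_p + r_a)/2 = 11028 km = 1.103×10⁷ m.
Vis-viva: v² = μ(2/r − 1/a) = 4.283×10¹³ × (5.226×10⁻⁷ − 9.067×10⁻⁸) = 1.850×10⁷ m²/s².
v = 4301 m/s = 4.301 km/s.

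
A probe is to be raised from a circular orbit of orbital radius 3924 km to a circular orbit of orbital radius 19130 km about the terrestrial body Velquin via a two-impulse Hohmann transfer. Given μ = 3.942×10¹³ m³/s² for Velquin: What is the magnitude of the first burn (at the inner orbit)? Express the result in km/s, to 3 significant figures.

Δv ≈ 0.914 km/s

r₁ = 3924 km = 3.924×10⁶ m.
r₂ = 19130 km = 1.913×10⁷ m.
Transfer ellipse a_t = (r₁ + r₂)/2 = 1.153×10⁷ m.
At r₁: circular v_c1 = √(μ/r₁) = 3170 m/s; transfer-periapsis v_p = √[μ(2/r₁ − 1/a_t)] = 4083 m/s.
Δv₁ = v_p − v_c1 = 913.6 m/s.
= 0.9136 km/s.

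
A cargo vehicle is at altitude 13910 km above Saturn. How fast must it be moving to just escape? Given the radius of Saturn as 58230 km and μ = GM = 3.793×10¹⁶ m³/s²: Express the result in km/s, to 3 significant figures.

v_esc ≈ 32.4 km/s

r = 58230 + 13910 = 72140 km = 7.2140×10⁷ m.
Escape speed v_esc = √(2μ/r) = √(2 × 3.793×10¹⁶ / 7.214×10⁷) = √(1.052×10⁹) = 32430 m/s.
= 32.43 km/s.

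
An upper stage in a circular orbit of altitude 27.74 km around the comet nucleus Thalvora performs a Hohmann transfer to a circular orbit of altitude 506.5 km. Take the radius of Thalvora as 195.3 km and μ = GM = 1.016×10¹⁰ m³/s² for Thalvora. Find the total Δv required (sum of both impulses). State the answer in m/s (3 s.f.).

Δv_total ≈ 86.3 m/s

r₁ = 195.3 + 27.74 = 223.04 km = 2.2304×10⁵ m.
r₂ = 195.3 + 506.5 = 701.80 km = 7.0180×10⁵ m.
Transfer ellipse a_t = (r₁ + r₂)/2 = 4.624×10⁵ m.
At r₁: circular v_c1 = √(μ/r₁) = 213.4 m/s; transfer-periapsis v_p = √[μ(2/r₁ − 1/a_t)] = 262.9 m/s.
Δv₁ = v_p − v_c1 = 49.50 m/s.
At r₂: circular v_c2 = √(μ/r₂) = 120.3 m/s; transfer-apoapsis v_a = √[μ(2/r₂ − 1/a_t)] = 83.56 m/s.
Δv₂ = v_c2 − v_a = 36.76 m/s.
Total Δv = Δv₁ + Δv₂ = 86.26 m/s.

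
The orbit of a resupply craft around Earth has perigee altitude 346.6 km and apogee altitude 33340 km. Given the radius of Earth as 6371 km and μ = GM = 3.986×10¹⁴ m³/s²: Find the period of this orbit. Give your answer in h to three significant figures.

r_p = 6371 + 346.6 = 6717.6 km = 6.7176×10⁶ m.
r_a = 6371 + 33340 = 39711 km = 3.9711×10⁷ m.
Semi-major axis a = (r_p + r_a)/2 = (6717.6 + 39711)/2 = 23214 km = 2.321×10⁷ m.
By Kepler's third law T = 2π√(a³/μ) = 2π × 5.602×10³ = 3.520×10⁴ s.
= 9.778 h.

T ≈ 9.78 h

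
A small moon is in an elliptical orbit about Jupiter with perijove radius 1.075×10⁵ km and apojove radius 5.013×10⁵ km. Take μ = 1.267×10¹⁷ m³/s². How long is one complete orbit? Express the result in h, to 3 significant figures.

Semi-major axis a = (r_p + r_a)/2 = (1.0750×10⁵ + 5.0130×10⁵)/2 = 3.0440×10⁵ km = 3.044×10⁸ m.
By Kepler's third law T = 2π√(a³/μ) = 2π × 1.492×10⁴ = 9.375×10⁴ s.
= 26.04 h.

T ≈ 26.0 h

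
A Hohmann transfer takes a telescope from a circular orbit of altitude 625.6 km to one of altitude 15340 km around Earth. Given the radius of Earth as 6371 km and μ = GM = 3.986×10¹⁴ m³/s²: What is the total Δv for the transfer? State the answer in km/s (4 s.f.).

Δv_total ≈ 3.028 km/s

r₁ = 6371 + 625.6 = 6996.6 km = 6.9966×10⁶ m.
r₂ = 6371 + 15340 = 21711 km = 2.1711×10⁷ m.
Transfer ellipse a_t = (r₁ + r₂)/2 = 1.435×10⁷ m.
At r₁: circular v_c1 = √(μ/r₁) = 7548 m/s; transfer-perigee v_p = √[μ(2/r₁ − 1/a_t)] = 9283 m/s.
Δv₁ = v_p − v_c1 = 1735 m/s.
At r₂: circular v_c2 = √(μ/r₂) = 4285 m/s; transfer-apogee v_a = √[μ(2/r₂ − 1/a_t)] = 2991 m/s.
Δv₂ = v_c2 − v_a = 1293 m/s.
Total Δv = Δv₁ + Δv₂ = 3028 m/s = 3.028 km/s.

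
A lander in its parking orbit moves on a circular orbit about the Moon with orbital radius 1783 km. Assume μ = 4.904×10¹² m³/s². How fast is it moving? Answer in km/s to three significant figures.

v ≈ 1.66 km/s

r = 1783 km = 1.783×10⁶ m.
For a circular orbit v = √(μ/r) = √(4.904×10¹² / 1.783×10⁶) = √(2.750×10⁶) = 1658 m/s.
That is 1.658 km/s.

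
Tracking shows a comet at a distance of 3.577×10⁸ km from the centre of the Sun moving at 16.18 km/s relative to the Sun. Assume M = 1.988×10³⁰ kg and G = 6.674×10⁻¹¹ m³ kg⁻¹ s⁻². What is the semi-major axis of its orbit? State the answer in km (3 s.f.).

μ = GM = 6.674×10⁻¹¹ × 1.988×10³⁰ = 1.327×10²⁰ m³/s².
r = 3.577×10¹¹ m.
Vis-viva rearranged: 1/a = 2/r − v²/μ = 5.591×10⁻¹² − 1.973×10⁻¹² = 3.618×10⁻¹² m⁻¹.
a = 2.764×10¹¹ m = 2.7638×10⁸ km.

a ≈ 2.76×10⁸ km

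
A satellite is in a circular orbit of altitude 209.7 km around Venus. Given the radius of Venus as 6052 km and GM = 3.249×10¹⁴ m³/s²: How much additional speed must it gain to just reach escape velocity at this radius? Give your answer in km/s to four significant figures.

r = 6052 + 209.7 = 6261.7 km = 6.2617×10⁶ m.
Circular speed v_c = √(μ/r) = 7203 m/s.
Escape speed v_esc = √(2μ/r) = √2 × v_c = 10190 m/s.
Δv = v_esc − v_c = 2984 m/s = 2.984 km/s.

Δv ≈ 2.984 km/s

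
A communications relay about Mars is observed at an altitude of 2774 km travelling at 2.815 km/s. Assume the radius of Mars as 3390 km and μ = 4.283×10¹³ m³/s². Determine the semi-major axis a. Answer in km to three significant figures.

a ≈ 7170 km

r = 3390 + 2774 = 6164.0 km = 6.164×10⁶ m.
Vis-viva rearranged: 1/a = 2/r − v²/μ = 3.245×10⁻⁷ − 1.850×10⁻⁷ = 1.394×10⁻⁷ m⁻¹.
a = 7.171×10⁶ m = 7171.1 km.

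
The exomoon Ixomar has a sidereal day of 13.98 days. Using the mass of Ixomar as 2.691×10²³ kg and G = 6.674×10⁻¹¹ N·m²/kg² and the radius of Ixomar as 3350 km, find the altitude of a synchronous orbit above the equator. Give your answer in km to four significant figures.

μ = GM = 6.674×10⁻¹¹ × 2.691×10²³ = 1.796×10¹³ m³/s².
T = 13.98 days = 1.208×10⁶ s.
A synchronous orbit has period T, so by Kepler's third law a = (μT²/4π²)^(1/3).
μT²/4π² = 1.796×10¹³ × (1.208×10⁶)² / 39.48 = 6.637×10²³ m³.
a = 8.723×10⁷ m = 87229 km.
Altitude h = a − R = 87229 − 3350 = 83879 km.

h_sync ≈ 83880 km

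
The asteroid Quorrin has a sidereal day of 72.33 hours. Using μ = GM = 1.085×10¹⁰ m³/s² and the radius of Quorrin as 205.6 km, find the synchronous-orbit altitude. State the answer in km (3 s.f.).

h_sync ≈ 2450 km

T = 72.33 hours = 2.604×10⁵ s.
A synchronous orbit has period T, so by Kepler's third law a = (μT²/4π²)^(1/3).
μT²/4π² = 1.085×10¹⁰ × (2.604×10⁵)² / 39.48 = 1.863×10¹⁹ m³.
a = 2.651×10⁶ m = 2651.2 km.
Altitude h = a − R = 2651.2 − 205.6 = 2445.6 km.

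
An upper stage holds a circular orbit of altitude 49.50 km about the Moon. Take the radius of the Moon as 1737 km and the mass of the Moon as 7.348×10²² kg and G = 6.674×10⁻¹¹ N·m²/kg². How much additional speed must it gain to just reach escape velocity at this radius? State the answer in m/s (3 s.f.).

μ = GM = 6.674×10⁻¹¹ × 7.348×10²² = 4.904×10¹² m³/s².
r = 1737 + 49.50 = 1786.5 km = 1.7865×10⁶ m.
Circular speed v_c = √(μ/r) = 1657 m/s.
Escape speed v_esc = √(2μ/r) = √2 × v_c = 2343 m/s.
Δv = v_esc − v_c = 686.3 m/s.

Δv ≈ 686 m/s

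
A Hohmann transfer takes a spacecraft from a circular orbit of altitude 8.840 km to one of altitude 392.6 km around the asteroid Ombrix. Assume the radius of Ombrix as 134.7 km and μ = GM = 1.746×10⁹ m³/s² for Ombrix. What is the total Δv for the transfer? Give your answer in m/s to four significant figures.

Δv_total ≈ 47.89 m/s

r₁ = 134.7 + 8.840 = 143.54 km = 1.4354×10⁵ m.
r₂ = 134.7 + 392.6 = 527.30 km = 5.2730×10⁵ m.
Transfer ellipse a_t = (r₁ + r₂)/2 = 3.354×10⁵ m.
At r₁: circular v_c1 = √(μ/r₁) = 110.3 m/s; transfer-periapsis v_p = √[μ(2/r₁ − 1/a_t)] = 138.3 m/s.
Δv₁ = v_p − v_c1 = 27.99 m/s.
At r₂: circular v_c2 = √(μ/r₂) = 57.54 m/s; transfer-apoapsis v_a = √[μ(2/r₂ − 1/a_t)] = 37.64 m/s.
Δv₂ = v_c2 − v_a = 19.90 m/s.
Total Δv = Δv₁ + Δv₂ = 47.89 m/s.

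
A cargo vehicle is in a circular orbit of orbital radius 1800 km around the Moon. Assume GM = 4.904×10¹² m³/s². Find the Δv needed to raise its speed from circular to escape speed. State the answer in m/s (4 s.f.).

Δv ≈ 683.7 m/s

r = 1800 km = 1.800×10⁶ m.
Circular speed v_c = √(μ/r) = 1651 m/s.
Escape speed v_esc = √(2μ/r) = √2 × v_c = 2334 m/s.
Δv = v_esc − v_c = 683.7 m/s.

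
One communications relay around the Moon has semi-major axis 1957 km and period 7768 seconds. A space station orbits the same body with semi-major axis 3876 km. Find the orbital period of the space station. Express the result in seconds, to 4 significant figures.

T₂ ≈ 21650 seconds

Kepler's third law: T² ∝ a³, so T₂ = T₁ (a₂/a₁)^(3/2).
a₂/a₁ = 1.981, (a₂/a₁)^(3/2) = 2.787.
T₂ = 7768 × 2.787 = 21650 seconds.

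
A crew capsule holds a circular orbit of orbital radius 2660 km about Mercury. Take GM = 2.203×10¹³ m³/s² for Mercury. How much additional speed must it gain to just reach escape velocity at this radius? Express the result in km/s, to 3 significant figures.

Δv ≈ 1.19 km/s

r = 2660 km = 2.660×10⁶ m.
Circular speed v_c = √(μ/r) = 2878 m/s.
Escape speed v_esc = √(2μ/r) = √2 × v_c = 4070 m/s.
Δv = v_esc − v_c = 1192 m/s = 1.192 km/s.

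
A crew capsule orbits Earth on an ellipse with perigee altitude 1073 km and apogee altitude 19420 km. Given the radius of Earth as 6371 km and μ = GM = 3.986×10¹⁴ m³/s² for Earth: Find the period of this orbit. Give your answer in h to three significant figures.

r_p = 6371 + 1073 = 7444.0 km = 7.4440×10⁶ m.
r_a = 6371 + 19420 = 25791 km = 2.5791×10⁷ m.
Semi-major axis a = (r_p + r_a)/2 = (7444.0 + 25791)/2 = 16618 km = 1.662×10⁷ m.
By Kepler's third law T = 2π√(a³/μ) = 2π × 3.393×10³ = 2.132×10⁴ s.
= 5.922 h.

T ≈ 5.92 h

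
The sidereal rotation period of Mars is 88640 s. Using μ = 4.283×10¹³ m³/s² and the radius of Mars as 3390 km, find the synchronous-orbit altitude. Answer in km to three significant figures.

h_sync ≈ 17000 km

A synchronous orbit has period T, so by Kepler's third law a = (μT²/4π²)^(1/3).
μT²/4π² = 4.283×10¹³ × (8.864×10⁴)² / 39.48 = 8.524×10²¹ m³.
a = 2.043×10⁷ m = 20428 km.
Altitude h = a − R = 20428 − 3390 = 17038 km.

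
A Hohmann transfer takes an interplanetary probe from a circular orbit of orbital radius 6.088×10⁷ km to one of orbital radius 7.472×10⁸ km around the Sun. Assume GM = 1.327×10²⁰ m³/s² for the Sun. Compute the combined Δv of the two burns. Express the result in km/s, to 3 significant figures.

r₁ = 6.088×10⁷ km = 6.088×10¹⁰ m.
r₂ = 7.472×10⁸ km = 7.472×10¹¹ m.
Transfer ellipse a_t = (r₁ + r₂)/2 = 4.040×10¹¹ m.
At r₁: circular v_c1 = √(μ/r₁) = 46690 m/s; transfer-perihelion v_p = √[μ(2/r₁ − 1/a_t)] = 63490 m/s.
Δv₁ = v_p − v_c1 = 16800 m/s.
At r₂: circular v_c2 = √(μ/r₂) = 13330 m/s; transfer-aphelion v_a = √[μ(2/r₂ − 1/a_t)] = 5173 m/s.
Δv₂ = v_c2 − v_a = 8154 m/s.
Total Δv = Δv₁ + Δv₂ = 24960 m/s = 24.96 km/s.

Δv_total ≈ 25.0 km/s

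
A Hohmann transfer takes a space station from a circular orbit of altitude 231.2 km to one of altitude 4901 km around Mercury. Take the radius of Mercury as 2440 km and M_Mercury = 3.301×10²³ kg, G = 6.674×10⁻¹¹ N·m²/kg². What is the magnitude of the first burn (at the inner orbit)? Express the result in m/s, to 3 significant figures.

μ = GM = 6.674×10⁻¹¹ × 3.301×10²³ = 2.203×10¹³ m³/s².
r₁ = 2440 + 231.2 = 2671.2 km = 2.6712×10⁶ m.
r₂ = 2440 + 4901 = 7341.0 km = 7.3410×10⁶ m.
Transfer ellipse a_t = (r₁ + r₂)/2 = 5.006×10⁶ m.
At r₁: circular v_c1 = √(μ/r₁) = 2872 m/s; transfer-periherm v_p = √[μ(2/r₁ − 1/a_t)] = 3478 m/s.
Δv₁ = v_p − v_c1 = 605.8 m/s.

Δv ≈ 606 m/s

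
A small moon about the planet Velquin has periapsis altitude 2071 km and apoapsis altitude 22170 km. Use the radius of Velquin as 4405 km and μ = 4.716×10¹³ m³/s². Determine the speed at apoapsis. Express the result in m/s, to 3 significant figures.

r_p = 4405 + 2071 = 6476.0 km = 6.4760×10⁶ m.
r_a = 4405 + 22170 = 26575 km = 2.6575×10⁷ m.
Semi-major axis a = (r_p + r_a)/2 = 16526 km = 1.653×10⁷ m.
Vis-viva: v² = μ(2/r − 1/a) = 4.716×10¹³ × (7.526×10⁻⁸ − 6.051×10⁻⁸) = 6.954×10⁵ m²/s².
v = 833.9 m/s.

v ≈ 834 m/s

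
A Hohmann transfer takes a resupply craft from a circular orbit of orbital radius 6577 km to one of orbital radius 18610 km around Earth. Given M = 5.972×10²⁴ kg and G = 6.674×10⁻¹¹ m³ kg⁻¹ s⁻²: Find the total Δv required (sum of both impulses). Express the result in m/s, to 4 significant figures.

μ = GM = 6.674×10⁻¹¹ × 5.972×10²⁴ = 3.986×10¹⁴ m³/s².
r₁ = 6577 km = 6.577×10⁶ m.
r₂ = 18610 km = 1.861×10⁷ m.
Transfer ellipse a_t = (r₁ + r₂)/2 = 1.259×10⁷ m.
At r₁: circular v_c1 = √(μ/r₁) = 7785 m/s; transfer-perigee v_p = √[μ(2/r₁ − 1/a_t)] = 9463 m/s.
Δv₁ = v_p − v_c1 = 1679 m/s.
At r₂: circular v_c2 = √(μ/r₂) = 4628 m/s; transfer-apogee v_a = √[μ(2/r₂ − 1/a_t)] = 3344 m/s.
Δv₂ = v_c2 − v_a = 1283 m/s.
Total Δv = Δv₁ + Δv₂ = 2962 m/s.

Δv_total ≈ 2962 m/s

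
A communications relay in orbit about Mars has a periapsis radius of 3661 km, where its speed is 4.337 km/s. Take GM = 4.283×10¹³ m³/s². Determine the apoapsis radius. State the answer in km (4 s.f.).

r_p = 3.661×10⁶ m.
Specific energy ε = v²/2 − μ/r = -2.294×10⁶ J/kg, so a = −μ/(2ε) = 9.334×10⁶ m.
The apsides satisfy r_p + r_a = 2a, so the apoapsis radius is 2a − r_p = 1.501×10⁷ m = 15008 km.

apoapsis radius ≈ 15010 km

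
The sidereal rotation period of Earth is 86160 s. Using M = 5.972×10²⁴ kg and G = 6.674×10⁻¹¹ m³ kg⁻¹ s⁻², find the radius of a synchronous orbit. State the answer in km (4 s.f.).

μ = GM = 6.674×10⁻¹¹ × 5.972×10²⁴ = 3.986×10¹⁴ m³/s².
A synchronous orbit has period T, so by Kepler's third law a = (μT²/4π²)^(1/3).
μT²/4π² = 3.986×10¹⁴ × (8.616×10⁴)² / 39.48 = 7.495×10²² m³.
a = 4.216×10⁷ m = 42162 km.

r_sync ≈ 42160 km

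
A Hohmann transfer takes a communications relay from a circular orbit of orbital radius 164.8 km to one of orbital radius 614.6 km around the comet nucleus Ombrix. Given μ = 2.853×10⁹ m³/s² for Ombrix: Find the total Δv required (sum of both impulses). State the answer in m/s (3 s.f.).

r₁ = 164.8 km = 1.648×10⁵ m.
r₂ = 614.6 km = 6.146×10⁵ m.
Transfer ellipse a_t = (r₁ + r₂)/2 = 3.897×10⁵ m.
At r₁: circular v_c1 = √(μ/r₁) = 131.6 m/s; transfer-periapsis v_p = √[μ(2/r₁ − 1/a_t)] = 165.2 m/s.
Δv₁ = v_p − v_c1 = 33.66 m/s.
At r₂: circular v_c2 = √(μ/r₂) = 68.13 m/s; transfer-apoapsis v_a = √[μ(2/r₂ − 1/a_t)] = 44.31 m/s.
Δv₂ = v_c2 − v_a = 23.83 m/s.
Total Δv = Δv₁ + Δv₂ = 57.49 m/s.

Δv_total ≈ 57.5 m/s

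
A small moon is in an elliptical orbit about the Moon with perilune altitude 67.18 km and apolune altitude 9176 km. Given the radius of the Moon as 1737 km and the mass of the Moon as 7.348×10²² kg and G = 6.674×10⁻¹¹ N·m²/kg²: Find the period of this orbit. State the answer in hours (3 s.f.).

μ = GM = 6.674×10⁻¹¹ × 7.348×10²² = 4.904×10¹² m³/s².
r_p = 1737 + 67.18 = 1804.2 km = 1.8042×10⁶ m.
r_a = 1737 + 9176 = 10913 km = 1.0913×10⁷ m.
Semi-major axis a = (r_p + r_a)/2 = (1804.2 + 10913)/2 = 6358.6 km = 6.359×10⁶ m.
By Kepler's third law T = 2π√(a³/μ) = 2π × 7.240×10³ = 4.549×10⁴ s.
= 12.64 hours.

T ≈ 12.6 hours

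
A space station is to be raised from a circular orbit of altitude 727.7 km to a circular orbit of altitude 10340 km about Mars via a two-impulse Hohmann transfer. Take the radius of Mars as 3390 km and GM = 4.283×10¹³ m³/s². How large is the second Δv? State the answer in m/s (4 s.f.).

r₁ = 3390 + 727.7 = 4117.7 km = 4.1177×10⁶ m.
r₂ = 3390 + 10340 = 13730 km = 1.3730×10⁷ m.
Transfer ellipse a_t = (r₁ + r₂)/2 = 8.924×10⁶ m.
At r₁: circular v_c1 = √(μ/r₁) = 3225 m/s; transfer-periapsis v_p = √[μ(2/r₁ − 1/a_t)] = 4000 m/s.
At r₂: circular v_c2 = √(μ/r₂) = 1766 m/s; transfer-apoapsis v_a = √[μ(2/r₂ − 1/a_t)] = 1200 m/s.
Δv₂ = v_c2 − v_a = 566.4 m/s.

Δv ≈ 566.4 m/s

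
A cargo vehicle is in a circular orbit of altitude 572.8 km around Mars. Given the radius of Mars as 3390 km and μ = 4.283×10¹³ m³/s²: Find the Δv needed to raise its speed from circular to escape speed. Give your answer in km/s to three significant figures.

r = 3390 + 572.8 = 3962.8 km = 3.9628×10⁶ m.
Circular speed v_c = √(μ/r) = 3288 m/s.
Escape speed v_esc = √(2μ/r) = √2 × v_c = 4649 m/s.
Δv = v_esc − v_c = 1362 m/s = 1.362 km/s.

Δv ≈ 1.36 km/s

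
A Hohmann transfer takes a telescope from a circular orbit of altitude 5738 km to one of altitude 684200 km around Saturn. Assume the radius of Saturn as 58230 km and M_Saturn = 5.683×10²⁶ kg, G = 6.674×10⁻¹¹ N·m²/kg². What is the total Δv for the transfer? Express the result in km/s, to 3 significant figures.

μ = GM = 6.674×10⁻¹¹ × 5.683×10²⁶ = 3.793×10¹⁶ m³/s².
r₁ = 58230 + 5738 = 63968 km = 6.3968×10⁷ m.
r₂ = 58230 + 684200 = 742430 km = 7.4243×10⁸ m.
Transfer ellipse a_t = (r₁ + r₂)/2 = 4.032×10⁸ m.
At r₁: circular v_c1 = √(μ/r₁) = 24350 m/s; transfer-perikrone v_p = √[μ(2/r₁ − 1/a_t)] = 33040 m/s.
Δv₁ = v_p − v_c1 = 8692 m/s.
At r₂: circular v_c2 = √(μ/r₂) = 7148 m/s; transfer-apokrone v_a = √[μ(2/r₂ − 1/a_t)] = 2847 m/s.
Δv₂ = v_c2 − v_a = 4301 m/s.
Total Δv = Δv₁ + Δv₂ = 12990 m/s = 12.99 km/s.

Δv_total ≈ 13.0 km/s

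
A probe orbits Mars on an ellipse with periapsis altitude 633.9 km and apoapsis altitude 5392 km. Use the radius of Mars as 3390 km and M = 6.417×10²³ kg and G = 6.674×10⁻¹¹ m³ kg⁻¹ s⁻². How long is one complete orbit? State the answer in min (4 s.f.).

μ = GM = 6.674×10⁻¹¹ × 6.417×10²³ = 4.283×10¹³ m³/s².
r_p = 3390 + 633.9 = 4023.9 km = 4.0239×10⁶ m.
r_a = 3390 + 5392 = 8782.0 km = 8.7820×10⁶ m.
Semi-major axis a = (r_p + r_a)/2 = (4023.9 + 8782.0)/2 = 6402.9 km = 6.403×10⁶ m.
By Kepler's third law T = 2π√(a³/μ) = 2π × 2.476×10³ = 1.556×10⁴ s.
= 259.3 min.

T ≈ 259.3 min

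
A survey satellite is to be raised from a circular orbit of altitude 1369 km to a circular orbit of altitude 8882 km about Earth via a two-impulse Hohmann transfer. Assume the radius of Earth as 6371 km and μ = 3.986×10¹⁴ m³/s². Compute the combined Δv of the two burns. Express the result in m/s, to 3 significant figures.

r₁ = 6371 + 1369 = 7740.0 km = 7.7400×10⁶ m.
r₂ = 6371 + 8882 = 15253 km = 1.5253×10⁷ m.
Transfer ellipse a_t = (r₁ + r₂)/2 = 1.150×10⁷ m.
At r₁: circular v_c1 = √(μ/r₁) = 7176 m/s; transfer-perigee v_p = √[μ(2/r₁ − 1/a_t)] = 8266 m/s.
Δv₁ = v_p − v_c1 = 1090 m/s.
At r₂: circular v_c2 = √(μ/r₂) = 5112 m/s; transfer-apogee v_a = √[μ(2/r₂ − 1/a_t)] = 4194 m/s.
Δv₂ = v_c2 − v_a = 917.5 m/s.
Total Δv = Δv₁ + Δv₂ = 2007 m/s.

Δv_total ≈ 2010 m/s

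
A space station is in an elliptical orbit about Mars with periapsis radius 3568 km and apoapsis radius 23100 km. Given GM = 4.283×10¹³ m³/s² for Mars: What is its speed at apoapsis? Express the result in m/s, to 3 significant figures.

v ≈ 704 m/s

Semi-major axis a = (r_p + r_a)/2 = 13334 km = 1.333×10⁷ m.
Vis-viva: v² = μ(2/r − 1/a) = 4.283×10¹³ × (8.658×10⁻⁸ − 7.500×10⁻⁸) = 4.961×10⁵ m²/s².
v = 704.4 m/s.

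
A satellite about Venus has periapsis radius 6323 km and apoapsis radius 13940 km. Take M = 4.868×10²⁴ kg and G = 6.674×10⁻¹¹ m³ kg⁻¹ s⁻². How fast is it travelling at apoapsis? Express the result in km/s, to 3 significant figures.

μ = GM = 6.674×10⁻¹¹ × 4.868×10²⁴ = 3.249×10¹⁴ m³/s².
Semi-major axis a = (r_p + r_a)/2 = 10132 km = 1.013×10⁷ m.
Vis-viva: v² = μ(2/r − 1/a) = 3.249×10¹⁴ × (1.435×10⁻⁷ − 9.870×10⁻⁸) = 1.455×10⁷ m²/s².
v = 3814 m/s = 3.814 km/s.

v ≈ 3.81 km/s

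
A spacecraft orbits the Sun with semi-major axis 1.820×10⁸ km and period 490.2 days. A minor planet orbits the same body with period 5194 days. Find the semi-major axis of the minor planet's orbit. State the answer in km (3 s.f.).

a₂ ≈ 8.78×10⁸ km

Kepler's third law: a³ ∝ T², so a₂ = a₁ (T₂/T₁)^(2/3).
T₂/T₁ = 10.60, (T₂/T₁)^(2/3) = 4.824.
a₂ = 1.820×10⁸ × 4.824 = 8.780×10⁸ km.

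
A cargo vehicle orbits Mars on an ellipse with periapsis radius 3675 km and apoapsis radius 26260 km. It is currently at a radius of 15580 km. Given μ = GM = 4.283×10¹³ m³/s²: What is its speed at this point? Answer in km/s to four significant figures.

Semi-major axis a = (r_p + r_a)/2 = 14968 km = 1.497×10⁷ m.
Vis-viva: v² = μ(2/r − 1/a) = 4.283×10¹³ × (1.284×10⁻⁷ − 6.681×10⁻⁸) = 2.637×10⁶ m²/s².
v = 1624 m/s = 1.624 km/s.

v ≈ 1.624 km/s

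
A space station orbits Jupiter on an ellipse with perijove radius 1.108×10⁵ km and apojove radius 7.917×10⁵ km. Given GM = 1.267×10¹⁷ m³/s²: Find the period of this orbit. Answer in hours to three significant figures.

Semi-major axis a = (r_p + r_a)/2 = (1.1080×10⁵ + 7.9170×10⁵)/2 = 4.5125×10⁵ km = 4.512×10⁸ m.
By Kepler's third law T = 2π√(a³/μ) = 2π × 2.693×10⁴ = 1.692×10⁵ s.
= 47.00 hours.

T ≈ 47.0 hours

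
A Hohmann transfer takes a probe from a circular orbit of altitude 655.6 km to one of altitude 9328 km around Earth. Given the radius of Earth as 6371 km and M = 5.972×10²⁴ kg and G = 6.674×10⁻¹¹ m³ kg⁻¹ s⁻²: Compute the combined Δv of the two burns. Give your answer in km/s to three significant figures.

Δv_total ≈ 2.40 km/s

μ = GM = 6.674×10⁻¹¹ × 5.972×10²⁴ = 3.986×10¹⁴ m³/s².
r₁ = 6371 + 655.6 = 7026.6 km = 7.0266×10⁶ m.
r₂ = 6371 + 9328 = 15699 km = 1.5699×10⁷ m.
Transfer ellipse a_t = (r₁ + r₂)/2 = 1.136×10⁷ m.
At r₁: circular v_c1 = √(μ/r₁) = 7531 m/s; transfer-perigee v_p = √[μ(2/r₁ − 1/a_t)] = 8853 m/s.
Δv₁ = v_p − v_c1 = 1321 m/s.
At r₂: circular v_c2 = √(μ/r₂) = 5039 m/s; transfer-apogee v_a = √[μ(2/r₂ − 1/a_t)] = 3962 m/s.
Δv₂ = v_c2 − v_a = 1076 m/s.
Total Δv = Δv₁ + Δv₂ = 2398 m/s = 2.398 km/s.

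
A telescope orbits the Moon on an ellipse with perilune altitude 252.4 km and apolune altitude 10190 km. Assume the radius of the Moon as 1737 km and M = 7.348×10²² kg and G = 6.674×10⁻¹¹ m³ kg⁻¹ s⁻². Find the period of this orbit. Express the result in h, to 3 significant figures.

T ≈ 14.5 h

μ = GM = 6.674×10⁻¹¹ × 7.348×10²² = 4.904×10¹² m³/s².
r_p = 1737 + 252.4 = 1989.4 km = 1.9894×10⁶ m.
r_a = 1737 + 10190 = 11927 km = 1.1927×10⁷ m.
Semi-major axis a = (r_p + r_a)/2 = (1989.4 + 11927)/2 = 6958.2 km = 6.958×10⁶ m.
By Kepler's third law T = 2π√(a³/μ) = 2π × 8.288×10³ = 5.208×10⁴ s.
= 14.47 h.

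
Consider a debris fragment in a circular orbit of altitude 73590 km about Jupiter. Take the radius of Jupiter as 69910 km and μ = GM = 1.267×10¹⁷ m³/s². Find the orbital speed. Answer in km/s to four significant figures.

v ≈ 29.71 km/s

r = 69910 + 73590 = 143500 km = 1.4350×10⁸ m.
For a circular orbit v = √(μ/r) = √(1.267×10¹⁷ / 1.435×10⁸) = √(8.829×10⁸) = 29710 m/s.
That is 29.71 km/s.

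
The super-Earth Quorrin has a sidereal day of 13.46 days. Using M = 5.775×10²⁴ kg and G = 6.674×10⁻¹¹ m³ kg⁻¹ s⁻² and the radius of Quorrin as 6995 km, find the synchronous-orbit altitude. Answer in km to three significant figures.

h_sync ≈ 2.29×10⁵ km

μ = GM = 6.674×10⁻¹¹ × 5.775×10²⁴ = 3.854×10¹⁴ m³/s².
T = 13.46 days = 1.163×10⁶ s.
A synchronous orbit has period T, so by Kepler's third law a = (μT²/4π²)^(1/3).
μT²/4π² = 3.854×10¹⁴ × (1.163×10⁶)² / 39.48 = 1.320×10²⁵ m³.
a = 2.364×10⁸ m = 2.3636×10⁵ km.
Altitude h = a − R = 2.3636×10⁵ − 6995 = 2.2936×10⁵ km.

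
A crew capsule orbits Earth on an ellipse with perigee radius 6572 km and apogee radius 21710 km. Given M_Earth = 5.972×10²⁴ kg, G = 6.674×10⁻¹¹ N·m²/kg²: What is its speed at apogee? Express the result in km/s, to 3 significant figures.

v ≈ 2.92 km/s

μ = GM = 6.674×10⁻¹¹ × 5.972×10²⁴ = 3.986×10¹⁴ m³/s².
Semi-major axis a = (r_p + r_a)/2 = 14141 km = 1.414×10⁷ m.
Vis-viva: v² = μ(2/r − 1/a) = 3.986×10¹⁴ × (9.212×10⁻⁸ − 7.072×10⁻⁸) = 8.532×10⁶ m²/s².
v = 2921 m/s = 2.921 km/s.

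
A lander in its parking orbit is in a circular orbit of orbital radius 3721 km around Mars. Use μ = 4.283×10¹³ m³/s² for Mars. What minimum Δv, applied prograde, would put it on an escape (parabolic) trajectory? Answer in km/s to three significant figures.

r = 3721 km = 3.721×10⁶ m.
Circular speed v_c = √(μ/r) = 3393 m/s.
Escape speed v_esc = √(2μ/r) = √2 × v_c = 4798 m/s.
Δv = v_esc − v_c = 1405 m/s = 1.405 km/s.

Δv ≈ 1.41 km/s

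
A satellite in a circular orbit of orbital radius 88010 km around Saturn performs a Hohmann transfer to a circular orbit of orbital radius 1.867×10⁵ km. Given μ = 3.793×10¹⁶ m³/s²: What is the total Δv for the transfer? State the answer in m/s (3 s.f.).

Δv_total ≈ 6290 m/s

r₁ = 88010 km = 8.801×10⁷ m.
r₂ = 1.867×10⁵ km = 1.867×10⁸ m.
Transfer ellipse a_t = (r₁ + r₂)/2 = 1.374×10⁸ m.
At r₁: circular v_c1 = √(μ/r₁) = 20760 m/s; transfer-perikrone v_p = √[μ(2/r₁ − 1/a_t)] = 24200 m/s.
Δv₁ = v_p − v_c1 = 3443 m/s.
At r₂: circular v_c2 = √(μ/r₂) = 14250 m/s; transfer-apokrone v_a = √[μ(2/r₂ − 1/a_t)] = 11410 m/s.
Δv₂ = v_c2 − v_a = 2844 m/s.
Total Δv = Δv₁ + Δv₂ = 6287 m/s.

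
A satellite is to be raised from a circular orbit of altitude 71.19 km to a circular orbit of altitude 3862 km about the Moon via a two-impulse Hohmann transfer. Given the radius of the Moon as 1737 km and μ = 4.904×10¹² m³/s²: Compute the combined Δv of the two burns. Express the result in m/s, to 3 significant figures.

r₁ = 1737 + 71.19 = 1808.2 km = 1.8082×10⁶ m.
r₂ = 1737 + 3862 = 5599.0 km = 5.5990×10⁶ m.
Transfer ellipse a_t = (r₁ + r₂)/2 = 3.704×10⁶ m.
At r₁: circular v_c1 = √(μ/r₁) = 1647 m/s; transfer-perilune v_p = √[μ(2/r₁ − 1/a_t)] = 2025 m/s.
Δv₁ = v_p − v_c1 = 378.0 m/s.
At r₂: circular v_c2 = √(μ/r₂) = 935.9 m/s; transfer-apolune v_a = √[μ(2/r₂ − 1/a_t)] = 653.9 m/s.
Δv₂ = v_c2 − v_a = 282.0 m/s.
Total Δv = Δv₁ + Δv₂ = 660.0 m/s.

Δv_total ≈ 660 m/s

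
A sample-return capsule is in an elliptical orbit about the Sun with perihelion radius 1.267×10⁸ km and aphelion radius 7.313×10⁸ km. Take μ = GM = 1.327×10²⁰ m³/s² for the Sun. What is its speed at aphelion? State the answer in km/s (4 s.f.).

v ≈ 7.321 km/s

Semi-major axis a = (r_p + r_a)/2 = 4.2900×10⁸ km = 4.290×10¹¹ m.
Vis-viva: v² = μ(2/r − 1/a) = 1.327×10²⁰ × (2.735×10⁻¹² − 2.331×10⁻¹²) = 5.359×10⁷ m²/s².
v = 7321 m/s = 7.321 km/s.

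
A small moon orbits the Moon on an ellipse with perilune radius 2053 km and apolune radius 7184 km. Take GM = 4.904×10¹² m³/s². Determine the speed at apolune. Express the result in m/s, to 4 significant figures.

Semi-major axis a = (r_p + r_a)/2 = 4618.5 km = 4.618×10⁶ m.
Vis-viva: v² = μ(2/r − 1/a) = 4.904×10¹² × (2.784×10⁻⁷ − 2.165×10⁻⁷) = 3.034×10⁵ m²/s².
v = 550.9 m/s.

v ≈ 550.9 m/s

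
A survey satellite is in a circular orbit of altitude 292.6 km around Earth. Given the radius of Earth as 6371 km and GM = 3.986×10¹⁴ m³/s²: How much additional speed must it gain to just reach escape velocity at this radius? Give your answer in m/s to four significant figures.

r = 6371 + 292.6 = 6663.6 km = 6.6636×10⁶ m.
Circular speed v_c = √(μ/r) = 7734 m/s.
Escape speed v_esc = √(2μ/r) = √2 × v_c = 10940 m/s.
Δv = v_esc − v_c = 3204 m/s.

Δv ≈ 3204 m/s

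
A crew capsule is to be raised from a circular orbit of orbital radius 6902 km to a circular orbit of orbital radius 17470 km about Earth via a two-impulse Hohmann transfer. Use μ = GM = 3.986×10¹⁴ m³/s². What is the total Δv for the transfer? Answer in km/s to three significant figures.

Δv_total ≈ 2.68 km/s

r₁ = 6902 km = 6.902×10⁶ m.
r₂ = 17470 km = 1.747×10⁷ m.
Transfer ellipse a_t = (r₁ + r₂)/2 = 1.219×10⁷ m.
At r₁: circular v_c1 = √(μ/r₁) = 7599 m/s; transfer-perigee v_p = √[μ(2/r₁ − 1/a_t)] = 9099 m/s.
Δv₁ = v_p − v_c1 = 1500 m/s.
At r₂: circular v_c2 = √(μ/r₂) = 4777 m/s; transfer-apogee v_a = √[μ(2/r₂ − 1/a_t)] = 3595 m/s.
Δv₂ = v_c2 − v_a = 1182 m/s.
Total Δv = Δv₁ + Δv₂ = 2681 m/s = 2.681 km/s.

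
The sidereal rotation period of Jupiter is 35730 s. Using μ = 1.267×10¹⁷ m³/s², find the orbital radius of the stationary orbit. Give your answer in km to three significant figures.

r_sync ≈ 1.60×10⁵ km

A synchronous orbit has period T, so by Kepler's third law a = (μT²/4π²)^(1/3).
μT²/4π² = 1.267×10¹⁷ × (3.573×10⁴)² / 39.48 = 4.097×10²⁴ m³.
a = 1.600×10⁸ m = 1.6002×10⁵ km.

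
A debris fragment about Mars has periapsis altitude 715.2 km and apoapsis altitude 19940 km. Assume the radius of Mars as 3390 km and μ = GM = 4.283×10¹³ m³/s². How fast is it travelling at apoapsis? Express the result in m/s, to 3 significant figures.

r_p = 3390 + 715.2 = 4105.2 km = 4.1052×10⁶ m.
r_a = 3390 + 19940 = 23330 km = 2.3330×10⁷ m.
Semi-major axis a = (r_p + r_a)/2 = 13718 km = 1.372×10⁷ m.
Vis-viva: v² = μ(2/r − 1/a) = 4.283×10¹³ × (8.573×10⁻⁸ − 7.290×10⁻⁸) = 5.494×10⁵ m²/s².
v = 741.2 m/s.

v ≈ 741 m/s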